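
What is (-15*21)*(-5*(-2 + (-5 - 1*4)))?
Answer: -17325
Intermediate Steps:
(-15*21)*(-5*(-2 + (-5 - 1*4))) = -(-1575)*(-2 + (-5 - 4)) = -(-1575)*(-2 - 9) = -(-1575)*(-11) = -315*55 = -17325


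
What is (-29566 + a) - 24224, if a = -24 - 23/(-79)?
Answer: -4251283/79 ≈ -53814.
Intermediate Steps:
a = -1873/79 (a = -24 - 1/79*(-23) = -24 + 23/79 = -1873/79 ≈ -23.709)
(-29566 + a) - 24224 = (-29566 - 1873/79) - 24224 = -2337587/79 - 24224 = -4251283/79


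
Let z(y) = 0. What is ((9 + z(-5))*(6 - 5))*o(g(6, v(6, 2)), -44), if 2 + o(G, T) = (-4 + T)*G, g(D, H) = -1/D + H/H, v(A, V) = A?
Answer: -378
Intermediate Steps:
g(D, H) = 1 - 1/D (g(D, H) = -1/D + 1 = 1 - 1/D)
o(G, T) = -2 + G*(-4 + T) (o(G, T) = -2 + (-4 + T)*G = -2 + G*(-4 + T))
((9 + z(-5))*(6 - 5))*o(g(6, v(6, 2)), -44) = ((9 + 0)*(6 - 5))*(-2 - 4*(-1 + 6)/6 + ((-1 + 6)/6)*(-44)) = (9*1)*(-2 - 2*5/3 + ((1/6)*5)*(-44)) = 9*(-2 - 4*5/6 + (5/6)*(-44)) = 9*(-2 - 10/3 - 110/3) = 9*(-42) = -378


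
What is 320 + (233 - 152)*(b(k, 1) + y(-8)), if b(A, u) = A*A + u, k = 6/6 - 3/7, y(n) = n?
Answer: -10807/49 ≈ -220.55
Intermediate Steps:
k = 4/7 (k = 6*(1/6) - 3*1/7 = 1 - 3/7 = 4/7 ≈ 0.57143)
b(A, u) = u + A**2 (b(A, u) = A**2 + u = u + A**2)
320 + (233 - 152)*(b(k, 1) + y(-8)) = 320 + (233 - 152)*((1 + (4/7)**2) - 8) = 320 + 81*((1 + 16/49) - 8) = 320 + 81*(65/49 - 8) = 320 + 81*(-327/49) = 320 - 26487/49 = -10807/49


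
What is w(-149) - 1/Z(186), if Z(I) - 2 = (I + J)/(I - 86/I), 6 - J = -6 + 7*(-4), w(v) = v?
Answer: -8290927/55528 ≈ -149.31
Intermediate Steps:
J = 40 (J = 6 - (-6 + 7*(-4)) = 6 - (-6 - 28) = 6 - 1*(-34) = 6 + 34 = 40)
Z(I) = 2 + (40 + I)/(I - 86/I) (Z(I) = 2 + (I + 40)/(I - 86/I) = 2 + (40 + I)/(I - 86/I))
w(-149) - 1/Z(186) = -149 - 1/((-172 + 3*186**2 + 40*186)/(-86 + 186**2)) = -149 - 1/((-172 + 3*34596 + 7440)/(-86 + 34596)) = -149 - 1/((-172 + 103788 + 7440)/34510) = -149 - 1/((1/34510)*111056) = -149 - 1/55528/17255 = -149 - 1*17255/55528 = -149 - 17255/55528 = -8290927/55528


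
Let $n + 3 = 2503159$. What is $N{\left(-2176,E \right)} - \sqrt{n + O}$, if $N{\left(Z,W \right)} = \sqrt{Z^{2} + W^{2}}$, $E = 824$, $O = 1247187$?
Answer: $- \sqrt{3750343} + 8 \sqrt{84593} \approx 390.21$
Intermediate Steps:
$n = 2503156$ ($n = -3 + 2503159 = 2503156$)
$N{\left(Z,W \right)} = \sqrt{W^{2} + Z^{2}}$
$N{\left(-2176,E \right)} - \sqrt{n + O} = \sqrt{824^{2} + \left(-2176\right)^{2}} - \sqrt{2503156 + 1247187} = \sqrt{678976 + 4734976} - \sqrt{3750343} = \sqrt{5413952} - \sqrt{3750343} = 8 \sqrt{84593} - \sqrt{3750343} = - \sqrt{3750343} + 8 \sqrt{84593}$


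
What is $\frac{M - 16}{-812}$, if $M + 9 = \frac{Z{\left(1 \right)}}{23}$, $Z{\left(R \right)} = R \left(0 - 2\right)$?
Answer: $\frac{577}{18676} \approx 0.030895$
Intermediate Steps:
$Z{\left(R \right)} = - 2 R$ ($Z{\left(R \right)} = R \left(-2\right) = - 2 R$)
$M = - \frac{209}{23}$ ($M = -9 + \frac{\left(-2\right) 1}{23} = -9 - \frac{2}{23} = - \frac{209}{23} \approx -9.087$)
$\frac{M - 16}{-812} = \frac{- \frac{209}{23} - 16}{-812} = \left(- \frac{209}{23} - 16\right) \left(- \frac{1}{812}\right) = \left(- \frac{577}{23}\right) \left(- \frac{1}{812}\right) = \frac{577}{18676}$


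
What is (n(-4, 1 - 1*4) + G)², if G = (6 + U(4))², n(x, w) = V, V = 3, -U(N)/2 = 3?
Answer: 9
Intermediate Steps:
U(N) = -6 (U(N) = -2*3 = -6)
n(x, w) = 3
G = 0 (G = (6 - 6)² = 0² = 0)
(n(-4, 1 - 1*4) + G)² = (3 + 0)² = 3² = 9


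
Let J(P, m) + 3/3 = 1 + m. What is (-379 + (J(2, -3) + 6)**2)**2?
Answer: 136900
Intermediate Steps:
J(P, m) = m (J(P, m) = -1 + (1 + m) = m)
(-379 + (J(2, -3) + 6)**2)**2 = (-379 + (-3 + 6)**2)**2 = (-379 + 3**2)**2 = (-379 + 9)**2 = (-370)**2 = 136900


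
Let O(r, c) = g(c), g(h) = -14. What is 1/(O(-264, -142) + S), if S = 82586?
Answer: 1/82572 ≈ 1.2111e-5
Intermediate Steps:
O(r, c) = -14
1/(O(-264, -142) + S) = 1/(-14 + 82586) = 1/82572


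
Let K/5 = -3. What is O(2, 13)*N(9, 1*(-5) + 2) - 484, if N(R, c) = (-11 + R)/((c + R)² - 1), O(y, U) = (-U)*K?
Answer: -3466/7 ≈ -495.14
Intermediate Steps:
K = -15 (K = 5*(-3) = -15)
O(y, U) = 15*U (O(y, U) = -U*(-15) = 15*U)
N(R, c) = (-11 + R)/(-1 + (R + c)²) (N(R, c) = (-11 + R)/((R + c)² - 1) = (-11 + R)/(-1 + (R + c)²))
O(2, 13)*N(9, 1*(-5) + 2) - 484 = (15*13)*((-11 + 9)/(-1 + (9 + (1*(-5) + 2))²)) - 484 = 195*(-2/(-1 + (9 + (-5 + 2))²)) - 484 = 195*(-2/(-1 + (9 - 3)²)) - 484 = 195*(-2/(-1 + 6²)) - 484 = 195*(-2/(-1 + 36)) - 484 = 195*(-2/35) - 484 = -78/7 - 484 = -3466/7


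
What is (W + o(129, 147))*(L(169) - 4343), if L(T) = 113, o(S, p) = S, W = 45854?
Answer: -194508090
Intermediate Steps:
(W + o(129, 147))*(L(169) - 4343) = (45854 + 129)*(113 - 4343) = 45983*(-4230) = -194508090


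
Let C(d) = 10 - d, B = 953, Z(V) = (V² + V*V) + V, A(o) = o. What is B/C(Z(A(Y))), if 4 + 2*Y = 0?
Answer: 953/4 ≈ 238.25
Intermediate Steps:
Y = -2 (Y = -2 + (½)*0 = -2 + 0 = -2)
Z(V) = V + 2*V² (Z(V) = (V² + V²) + V = 2*V² + V = V + 2*V²)
B/C(Z(A(Y))) = 953/(10 - (-2)*(1 + 2*(-2))) = 953/(10 - (-2)*(1 - 4)) = 953/(10 - (-2)*(-3)) = 953/(10 - 1*6) = 953/(10 - 6) = 953/4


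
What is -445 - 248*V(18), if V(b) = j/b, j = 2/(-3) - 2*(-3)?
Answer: -13999/27 ≈ -518.48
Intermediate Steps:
j = 16/3 (j = 2*(-⅓) + 6 = -⅔ + 6 = 16/3 ≈ 5.3333)
V(b) = 16/(3*b)
-445 - 248*V(18) = -445 - 3968/(3*18) = -445 - 248*8/27 = -445 - 1984/27 = -13999/27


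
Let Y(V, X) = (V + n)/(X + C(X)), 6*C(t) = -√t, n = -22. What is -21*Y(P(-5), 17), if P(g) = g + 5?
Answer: 16632/611 + 2772*√17/10387 ≈ 28.321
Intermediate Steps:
P(g) = 5 + g
C(t) = -√t/6 (C(t) = (-√t)/6 = -√t/6)
Y(V, X) = (-22 + V)/(X - √X/6) (Y(V, X) = (V - 22)/(X - √X/6) = (-22 + V)/(X - √X/6))
-21*Y(P(-5), 17) = -126*(22 - (5 - 5))/(√17 - 6*17) = -126*(22 - 1*0)/(√17 - 102) = -126*(22 + 0)/(-102 + √17) = -126*22/(-102 + √17) = -2772/(-102 + √17)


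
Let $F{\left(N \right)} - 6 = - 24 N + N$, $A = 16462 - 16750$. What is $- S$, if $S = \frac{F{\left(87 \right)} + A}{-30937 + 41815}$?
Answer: $\frac{761}{3626} \approx 0.20987$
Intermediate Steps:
$A = -288$ ($A = 16462 - 16750 = -288$)
$F{\left(N \right)} = 6 - 23 N$ ($F{\left(N \right)} = 6 + \left(- 24 N + N\right) = 6 - 23 N$)
$S = - \frac{761}{3626}$ ($S = \frac{\left(6 - 2001\right) - 288}{-30937 + 41815} = \frac{\left(6 - 2001\right) - 288}{10878} = \left(-1995 - 288\right) \frac{1}{10878} = \left(-2283\right) \frac{1}{10878} = - \frac{761}{3626} \approx -0.20987$)
$- S = \left(-1\right) \left(- \frac{761}{3626}\right) = \frac{761}{3626}$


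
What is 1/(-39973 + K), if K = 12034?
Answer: -1/27939 ≈ -3.5792e-5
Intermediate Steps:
1/(-39973 + K) = 1/(-39973 + 12034) = 1/(-27939) = -1/27939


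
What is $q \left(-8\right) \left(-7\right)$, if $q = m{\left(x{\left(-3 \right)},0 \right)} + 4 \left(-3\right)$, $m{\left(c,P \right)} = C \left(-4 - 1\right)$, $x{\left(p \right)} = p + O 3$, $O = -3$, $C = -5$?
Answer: $728$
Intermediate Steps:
$x{\left(p \right)} = -9 + p$ ($x{\left(p \right)} = p - 9 = -9 + p$)
$m{\left(c,P \right)} = 25$ ($m{\left(c,P \right)} = - 5 \left(-4 - 1\right) = \left(-5\right) \left(-5\right) = 25$)
$q = 13$ ($q = 25 + 4 \left(-3\right) = 25 - 12 = 13$)
$q \left(-8\right) \left(-7\right) = 13 \left(-8\right) \left(-7\right) = \left(-104\right) \left(-7\right) = 728$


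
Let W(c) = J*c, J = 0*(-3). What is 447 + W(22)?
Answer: 447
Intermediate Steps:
J = 0
W(c) = 0 (W(c) = 0*c = 0)
447 + W(22) = 447 + 0 = 447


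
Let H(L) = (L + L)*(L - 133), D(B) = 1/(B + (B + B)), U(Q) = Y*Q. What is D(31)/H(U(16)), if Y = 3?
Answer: -1/758880 ≈ -1.3177e-6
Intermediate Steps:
U(Q) = 3*Q
D(B) = 1/(3*B) (D(B) = 1/(B + 2*B) = 1/(3*B))
H(L) = 2*L*(-133 + L) (H(L) = (2*L)*(-133 + L) = 2*L*(-133 + L))
D(31)/H(U(16)) = ((1/3)/31)/((2*(3*16)*(-133 + 3*16))) = ((1/3)*(1/31))/((2*48*(-133 + 48))) = 1/(93*((2*48*(-85)))) = (1/93)/(-8160) = (1/93)*(-1/8160) = -1/758880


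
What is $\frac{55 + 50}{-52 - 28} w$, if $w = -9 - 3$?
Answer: $\frac{63}{4} \approx 15.75$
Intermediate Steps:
$w = -12$ ($w = -9 - 3 = -12$)
$\frac{55 + 50}{-52 - 28} w = \frac{55 + 50}{-52 - 28} \left(-12\right) = \frac{105}{-80} \left(-12\right) = 105 \left(- \frac{1}{80}\right) \left(-12\right) = \left(- \frac{21}{16}\right) \left(-12\right) = \frac{63}{4}$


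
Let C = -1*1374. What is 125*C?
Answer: -171750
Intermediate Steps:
C = -1374
125*C = 125*(-1374) = -171750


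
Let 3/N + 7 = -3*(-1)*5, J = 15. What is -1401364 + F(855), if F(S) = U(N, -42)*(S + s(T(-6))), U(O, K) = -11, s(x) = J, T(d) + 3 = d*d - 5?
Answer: -1410934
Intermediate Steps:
T(d) = -8 + d**2 (T(d) = -3 + (d*d - 5) = -3 + (d**2 - 5) = -3 + (-5 + d**2) = -8 + d**2)
s(x) = 15
N = 3/8 (N = 3/(-7 - 3*(-1)*5) = 3/(-7 + 3*5) = 3/(-7 + 15) = 3/8 ≈ 0.37500)
F(S) = -165 - 11*S (F(S) = -11*(S + 15) = -11*(15 + S) = -165 - 11*S)
-1401364 + F(855) = -1401364 + (-165 - 11*855) = -1401364 + (-165 - 9405) = -1401364 - 9570 = -1410934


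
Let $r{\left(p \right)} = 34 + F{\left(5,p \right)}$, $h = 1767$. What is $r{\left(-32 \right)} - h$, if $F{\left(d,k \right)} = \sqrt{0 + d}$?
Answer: $-1733 + \sqrt{5} \approx -1730.8$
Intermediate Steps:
$F{\left(d,k \right)} = \sqrt{d}$
$r{\left(p \right)} = 34 + \sqrt{5}$
$r{\left(-32 \right)} - h = \left(34 + \sqrt{5}\right) - 1767 = -1733 + \sqrt{5}$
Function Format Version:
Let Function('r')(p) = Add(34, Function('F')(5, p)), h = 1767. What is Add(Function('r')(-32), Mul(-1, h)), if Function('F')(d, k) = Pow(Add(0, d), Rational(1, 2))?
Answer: Add(-1733, Pow(5, Rational(1, 2))) ≈ -1730.8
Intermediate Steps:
Function('F')(d, k) = Pow(d, Rational(1, 2))
Function('r')(p) = Add(34, Pow(5, Rational(1, 2)))
Add(Function('r')(-32), Mul(-1, h)) = Add(Add(34, Pow(5, Rational(1, 2))), Mul(-1, 1767)) = Add(Add(34, Pow(5, Rational(1, 2))), -1767) = Add(-1733, Pow(5, Rational(1, 2)))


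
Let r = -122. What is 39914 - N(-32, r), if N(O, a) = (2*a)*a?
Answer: 10146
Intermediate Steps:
N(O, a) = 2*a**2
39914 - N(-32, r) = 39914 - 2*(-122)**2 = 39914 - 2*14884 = 39914 - 1*29768 = 39914 - 29768 = 10146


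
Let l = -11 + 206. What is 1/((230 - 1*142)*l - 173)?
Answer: 1/16987 ≈ 5.8869e-5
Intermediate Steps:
l = 195
1/((230 - 1*142)*l - 173) = 1/((230 - 1*142)*195 - 173) = 1/((230 - 142)*195 - 173) = 1/(88*195 - 173) = 1/(17160 - 173) = 1/16987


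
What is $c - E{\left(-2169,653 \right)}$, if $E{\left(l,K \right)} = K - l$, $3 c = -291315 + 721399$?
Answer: $\frac{421618}{3} \approx 1.4054 \cdot 10^{5}$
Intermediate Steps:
$c = \frac{430084}{3}$ ($c = \frac{-291315 + 721399}{3} = \frac{1}{3} \cdot 430084 = \frac{430084}{3} \approx 1.4336 \cdot 10^{5}$)
$c - E{\left(-2169,653 \right)} = \frac{430084}{3} - \left(653 - -2169\right) = \frac{430084}{3} - \left(653 + 2169\right) = \frac{430084}{3} - 2822 = \frac{421618}{3}$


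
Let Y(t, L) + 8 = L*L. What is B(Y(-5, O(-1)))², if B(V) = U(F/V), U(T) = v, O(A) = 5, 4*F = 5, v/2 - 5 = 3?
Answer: 256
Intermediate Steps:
v = 16 (v = 10 + 2*3 = 10 + 6 = 16)
F = 5/4 (F = (¼)*5 = 5/4 ≈ 1.2500)
Y(t, L) = -8 + L² (Y(t, L) = -8 + L*L = -8 + L²)
U(T) = 16
B(V) = 16
B(Y(-5, O(-1)))² = 16² = 256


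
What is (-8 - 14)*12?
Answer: -264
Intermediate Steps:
(-8 - 14)*12 = -22*12 = -264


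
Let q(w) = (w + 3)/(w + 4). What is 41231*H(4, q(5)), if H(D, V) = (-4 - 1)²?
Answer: 1030775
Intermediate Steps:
q(w) = (3 + w)/(4 + w)
H(D, V) = 25 (H(D, V) = (-5)² = 25)
41231*H(4, q(5)) = 41231*25 = 1030775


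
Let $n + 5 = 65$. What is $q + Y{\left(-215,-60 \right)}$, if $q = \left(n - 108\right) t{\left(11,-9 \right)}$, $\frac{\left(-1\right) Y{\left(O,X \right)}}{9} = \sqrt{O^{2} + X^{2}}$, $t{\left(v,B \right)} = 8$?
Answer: $-384 - 45 \sqrt{1993} \approx -2392.9$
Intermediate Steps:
$n = 60$ ($n = -5 + 65 = 60$)
$Y{\left(O,X \right)} = - 9 \sqrt{O^{2} + X^{2}}$
$q = -384$ ($q = \left(60 - 108\right) 8 = \left(-48\right) 8 = -384$)
$q + Y{\left(-215,-60 \right)} = -384 - 9 \sqrt{\left(-215\right)^{2} + \left(-60\right)^{2}} = -384 - 9 \sqrt{46225 + 3600} = -384 - 9 \sqrt{49825} = -384 - 9 \cdot 5 \sqrt{1993} = -384 - 45 \sqrt{1993}$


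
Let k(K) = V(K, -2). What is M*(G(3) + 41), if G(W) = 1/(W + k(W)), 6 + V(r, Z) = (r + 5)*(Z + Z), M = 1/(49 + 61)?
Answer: 717/1925 ≈ 0.37247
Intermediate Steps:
M = 1/110 ≈ 0.0090909
V(r, Z) = -6 + 2*Z*(5 + r) (V(r, Z) = -6 + (r + 5)*(Z + Z) = -6 + (5 + r)*(2*Z) = -6 + 2*Z*(5 + r))
k(K) = -26 - 4*K (k(K) = -6 + 10*(-2) + 2*(-2)*K = -6 - 20 - 4*K = -26 - 4*K)
G(W) = 1/(-26 - 3*W) (G(W) = 1/(W + (-26 - 4*W)) = 1/(-26 - 3*W))
M*(G(3) + 41) = (-1/(26 + 3*3) + 41)/110 = (-1/(26 + 9) + 41)/110 = (-1/35 + 41)/110 = (1/110)*(1434/35) = 717/1925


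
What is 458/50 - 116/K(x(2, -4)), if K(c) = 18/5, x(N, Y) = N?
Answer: -5189/225 ≈ -23.062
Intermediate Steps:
K(c) = 18/5 (K(c) = 18*(⅕) = 18/5)
458/50 - 116/K(x(2, -4)) = 458/50 - 116/18/5 = 458*(1/50) - 116*5/18 = 229/25 - 290/9 = -5189/225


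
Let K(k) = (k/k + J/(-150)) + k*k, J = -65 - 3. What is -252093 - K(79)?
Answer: -19375159/75 ≈ -2.5834e+5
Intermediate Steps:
J = -68
K(k) = 109/75 + k² (K(k) = (k/k - 68/(-150)) + k*k = (1 - 68*(-1/150)) + k² = (1 + 34/75) + k² = 109/75 + k²)
-252093 - K(79) = -252093 - (109/75 + 79²) = -252093 - (109/75 + 6241) = -252093 - 1*468184/75 = -252093 - 468184/75 = -19375159/75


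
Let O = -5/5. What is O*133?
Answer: -133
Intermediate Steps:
O = -1 (O = -5*1/5 = -1)
O*133 = -1*133 = -133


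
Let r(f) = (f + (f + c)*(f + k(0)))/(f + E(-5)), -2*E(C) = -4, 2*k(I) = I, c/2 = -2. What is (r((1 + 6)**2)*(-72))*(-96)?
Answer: 5193216/17 ≈ 3.0548e+5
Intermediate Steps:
c = -4 (c = 2*(-2) = -4)
k(I) = I/2
E(C) = 2 (E(C) = -1/2*(-4) = 2)
r(f) = (f + f*(-4 + f))/(2 + f) (r(f) = (f + (f - 4)*(f + (1/2)*0))/(f + 2) = (f + (-4 + f)*(f + 0))/(2 + f) = (f + (-4 + f)*f)/(2 + f) = (f + f*(-4 + f))/(2 + f))
(r((1 + 6)**2)*(-72))*(-96) = (((1 + 6)**2*(-3 + (1 + 6)**2)/(2 + (1 + 6)**2))*(-72))*(-96) = ((7**2*(-3 + 7**2)/(2 + 7**2))*(-72))*(-96) = ((49*(-3 + 49)/(2 + 49))*(-72))*(-96) = ((49*46/51)*(-72))*(-96) = ((49*(1/51)*46)*(-72))*(-96) = ((2254/51)*(-72))*(-96) = -54096/17*(-96) = 5193216/17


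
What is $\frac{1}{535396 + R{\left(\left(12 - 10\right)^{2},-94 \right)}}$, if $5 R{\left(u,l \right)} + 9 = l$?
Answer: $\frac{5}{2676877} \approx 1.8678 \cdot 10^{-6}$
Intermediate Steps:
$R{\left(u,l \right)} = - \frac{9}{5} + \frac{l}{5}$
$\frac{1}{535396 + R{\left(\left(12 - 10\right)^{2},-94 \right)}} = \frac{1}{535396 + \left(- \frac{9}{5} + \frac{1}{5} \left(-94\right)\right)} = \frac{1}{535396 - \frac{103}{5}} = \frac{1}{\frac{2676877}{5}} = \frac{5}{2676877}$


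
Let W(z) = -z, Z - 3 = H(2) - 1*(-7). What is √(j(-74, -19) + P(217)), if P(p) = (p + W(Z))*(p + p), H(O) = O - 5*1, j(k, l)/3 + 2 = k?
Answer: 4*√5682 ≈ 301.52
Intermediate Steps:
j(k, l) = -6 + 3*k
H(O) = -5 + O (H(O) = O - 5 = -5 + O)
Z = 7 (Z = 3 + ((-5 + 2) - 1*(-7)) = 3 + (-3 + 7) = 3 + 4 = 7)
P(p) = 2*p*(-7 + p) (P(p) = (p - 1*7)*(p + p) = (p - 7)*(2*p) = (-7 + p)*(2*p) = 2*p*(-7 + p))
√(j(-74, -19) + P(217)) = √((-6 + 3*(-74)) + 2*217*(-7 + 217)) = √((-6 - 222) + 2*217*210) = √(-228 + 91140) = √90912 = 4*√5682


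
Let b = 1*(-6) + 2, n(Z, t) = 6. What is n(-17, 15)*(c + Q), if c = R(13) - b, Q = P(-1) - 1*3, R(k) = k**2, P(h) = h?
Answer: 1014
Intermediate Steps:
b = -4 (b = -6 + 2 = -4)
Q = -4 (Q = -1 - 1*3 = -1 - 3 = -4)
c = 173 (c = 13**2 - 1*(-4) = 169 + 4 = 173)
n(-17, 15)*(c + Q) = 6*(173 - 4) = 6*169 = 1014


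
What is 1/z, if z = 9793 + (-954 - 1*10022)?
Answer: -1/1183 ≈ -0.00084531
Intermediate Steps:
z = -1183 (z = 9793 + (-954 - 10022) = 9793 - 10976 = -1183)
1/z = 1/(-1183) = -1/1183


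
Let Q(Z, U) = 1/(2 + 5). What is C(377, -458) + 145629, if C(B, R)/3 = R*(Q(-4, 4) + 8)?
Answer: 941085/7 ≈ 1.3444e+5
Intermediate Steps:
Q(Z, U) = ⅐ (Q(Z, U) = 1/7 = ⅐)
C(B, R) = 171*R/7 (C(B, R) = 3*(R*(⅐ + 8)) = 3*(R*(57/7)) = 3*(57*R/7) = 171*R/7)
C(377, -458) + 145629 = (171/7)*(-458) + 145629 = -78318/7 + 145629 = 941085/7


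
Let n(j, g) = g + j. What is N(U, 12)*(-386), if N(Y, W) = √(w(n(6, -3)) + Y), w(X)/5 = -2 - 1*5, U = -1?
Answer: -2316*I ≈ -2316.0*I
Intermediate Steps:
w(X) = -35 (w(X) = 5*(-2 - 1*5) = 5*(-2 - 5) = 5*(-7) = -35)
N(Y, W) = √(-35 + Y)
N(U, 12)*(-386) = √(-35 - 1)*(-386) = √(-36)*(-386) = (6*I)*(-386) = -2316*I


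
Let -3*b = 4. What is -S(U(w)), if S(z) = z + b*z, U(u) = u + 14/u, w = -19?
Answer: -125/19 ≈ -6.5789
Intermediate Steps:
b = -4/3 (b = -⅓*4 = -4/3 ≈ -1.3333)
S(z) = -z/3 (S(z) = z - 4*z/3 = -z/3)
-S(U(w)) = -(-1)*(-19 + 14/(-19))/3 = -(-1)*(-19 + 14*(-1/19))/3 = -(-1)*(-19 - 14/19)/3 = -(-1)*(-375)/(3*19) = -1*125/19 = -125/19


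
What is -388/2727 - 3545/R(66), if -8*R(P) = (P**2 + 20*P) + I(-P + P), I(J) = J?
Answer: 6261286/1289871 ≈ 4.8542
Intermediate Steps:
R(P) = -5*P/2 - P**2/8 (R(P) = -((P**2 + 20*P) + (-P + P))/8 = -((P**2 + 20*P) + 0)/8 = -(P**2 + 20*P)/8 = -5*P/2 - P**2/8)
-388/2727 - 3545/R(66) = -388/2727 - 3545*4/(33*(-20 - 1*66)) = -388*1/2727 - 3545*4/(33*(-20 - 66)) = -388/2727 - 3545/((1/8)*66*(-86)) = -388/2727 - 3545/(-1419/2) = -388/2727 - 3545*(-2/1419) = -388/2727 + 7090/1419 = 6261286/1289871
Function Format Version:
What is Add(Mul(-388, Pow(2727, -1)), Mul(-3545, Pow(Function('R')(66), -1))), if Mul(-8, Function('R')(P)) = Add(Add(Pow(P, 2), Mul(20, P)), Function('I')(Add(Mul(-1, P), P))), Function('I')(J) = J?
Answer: Rational(6261286, 1289871) ≈ 4.8542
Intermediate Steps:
Function('R')(P) = Add(Mul(Rational(-5, 2), P), Mul(Rational(-1, 8), Pow(P, 2))) (Function('R')(P) = Mul(Rational(-1, 8), Add(Add(Pow(P, 2), Mul(20, P)), Add(Mul(-1, P), P))) = Mul(Rational(-1, 8), Add(Add(Pow(P, 2), Mul(20, P)), 0)) = Mul(Rational(-1, 8), Add(Pow(P, 2), Mul(20, P))) = Add(Mul(Rational(-5, 2), P), Mul(Rational(-1, 8), Pow(P, 2))))
Add(Mul(-388, Pow(2727, -1)), Mul(-3545, Pow(Function('R')(66), -1))) = Add(Mul(-388, Pow(2727, -1)), Mul(-3545, Pow(Mul(Rational(1, 8), 66, Add(-20, Mul(-1, 66))), -1))) = Add(Mul(-388, Rational(1, 2727)), Mul(-3545, Pow(Mul(Rational(1, 8), 66, Add(-20, -66)), -1))) = Add(Rational(-388, 2727), Mul(-3545, Pow(Mul(Rational(1, 8), 66, -86), -1))) = Add(Rational(-388, 2727), Mul(-3545, Pow(Rational(-1419, 2), -1))) = Add(Rational(-388, 2727), Mul(-3545, Rational(-2, 1419))) = Add(Rational(-388, 2727), Rational(7090, 1419)) = Rational(6261286, 1289871)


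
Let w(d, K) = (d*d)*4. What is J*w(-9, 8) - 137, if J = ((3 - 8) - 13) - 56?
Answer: -24113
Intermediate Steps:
w(d, K) = 4*d² (w(d, K) = d²*4 = 4*d²)
J = -74 (J = (-5 - 13) - 56 = -18 - 56 = -74)
J*w(-9, 8) - 137 = -296*(-9)² - 137 = -296*81 - 137 = -74*324 - 137 = -23976 - 137 = -24113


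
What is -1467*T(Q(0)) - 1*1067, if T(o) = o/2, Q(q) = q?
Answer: -1067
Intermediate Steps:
T(o) = o/2 (T(o) = o*(½) = o/2)
-1467*T(Q(0)) - 1*1067 = -1467*0/2 - 1*1067 = -1467*0 - 1067 = 0 - 1067 = -1067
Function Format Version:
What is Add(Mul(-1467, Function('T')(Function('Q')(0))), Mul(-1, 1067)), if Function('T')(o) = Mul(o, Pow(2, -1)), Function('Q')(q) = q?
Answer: -1067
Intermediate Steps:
Function('T')(o) = Mul(Rational(1, 2), o) (Function('T')(o) = Mul(o, Rational(1, 2)) = Mul(Rational(1, 2), o))
Add(Mul(-1467, Function('T')(Function('Q')(0))), Mul(-1, 1067)) = Add(Mul(-1467, Mul(Rational(1, 2), 0)), Mul(-1, 1067)) = Add(Mul(-1467, 0), -1067) = Add(0, -1067) = -1067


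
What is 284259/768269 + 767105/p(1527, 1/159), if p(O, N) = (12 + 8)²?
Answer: 117891338969/61461520 ≈ 1918.1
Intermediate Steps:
p(O, N) = 400 (p(O, N) = 20² = 400)
284259/768269 + 767105/p(1527, 1/159) = 284259/768269 + 767105/400 = 284259*(1/768269) + 767105*(1/400) = 284259/768269 + 153421/80 = 117891338969/61461520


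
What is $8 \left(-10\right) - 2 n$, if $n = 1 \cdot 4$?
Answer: $-88$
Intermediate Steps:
$n = 4$
$8 \left(-10\right) - 2 n = 8 \left(-10\right) - 8 = -80 - 8 = -88$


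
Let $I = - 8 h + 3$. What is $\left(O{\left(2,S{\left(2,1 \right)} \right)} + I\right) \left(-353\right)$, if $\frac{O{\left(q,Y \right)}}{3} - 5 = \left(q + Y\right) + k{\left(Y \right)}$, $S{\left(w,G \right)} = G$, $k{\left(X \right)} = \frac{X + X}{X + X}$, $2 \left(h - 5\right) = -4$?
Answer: $-2118$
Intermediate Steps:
$h = 3$ ($h = 5 + \frac{1}{2} \left(-4\right) = 5 - 2 = 3$)
$k{\left(X \right)} = 1$ ($k{\left(X \right)} = \frac{2 X}{2 X} = 2 X \frac{1}{2 X} = 1$)
$O{\left(q,Y \right)} = 18 + 3 Y + 3 q$ ($O{\left(q,Y \right)} = 15 + 3 \left(\left(q + Y\right) + 1\right) = 15 + 3 \left(\left(Y + q\right) + 1\right) = 15 + 3 \left(1 + Y + q\right) = 15 + \left(3 + 3 Y + 3 q\right) = 18 + 3 Y + 3 q$)
$I = -21$ ($I = \left(-8\right) 3 + 3 = -24 + 3 = -21$)
$\left(O{\left(2,S{\left(2,1 \right)} \right)} + I\right) \left(-353\right) = \left(\left(18 + 3 \cdot 1 + 3 \cdot 2\right) - 21\right) \left(-353\right) = \left(\left(18 + 3 + 6\right) - 21\right) \left(-353\right) = \left(27 - 21\right) \left(-353\right) = 6 \left(-353\right) = -2118$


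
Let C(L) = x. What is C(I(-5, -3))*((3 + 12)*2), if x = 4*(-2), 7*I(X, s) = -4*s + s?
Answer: -240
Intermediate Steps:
I(X, s) = -3*s/7 (I(X, s) = (-4*s + s)/7 = (-3*s)/7 = -3*s/7)
x = -8
C(L) = -8
C(I(-5, -3))*((3 + 12)*2) = -8*(3 + 12)*2 = -120*2 = -8*30 = -240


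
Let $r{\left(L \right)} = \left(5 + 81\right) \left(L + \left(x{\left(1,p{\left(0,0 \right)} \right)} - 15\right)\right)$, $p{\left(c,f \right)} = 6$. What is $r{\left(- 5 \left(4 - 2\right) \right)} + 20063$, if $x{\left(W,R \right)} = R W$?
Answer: $18429$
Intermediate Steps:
$r{\left(L \right)} = -774 + 86 L$ ($r{\left(L \right)} = \left(5 + 81\right) \left(L + \left(6 \cdot 1 - 15\right)\right) = 86 \left(L + \left(6 - 15\right)\right) = 86 \left(L - 9\right) = 86 \left(-9 + L\right) = -774 + 86 L$)
$r{\left(- 5 \left(4 - 2\right) \right)} + 20063 = \left(-774 + 86 \left(- 5 \left(4 - 2\right)\right)\right) + 20063 = \left(-774 + 86 \left(\left(-5\right) 2\right)\right) + 20063 = \left(-774 + 86 \left(-10\right)\right) + 20063 = \left(-774 - 860\right) + 20063 = -1634 + 20063 = 18429$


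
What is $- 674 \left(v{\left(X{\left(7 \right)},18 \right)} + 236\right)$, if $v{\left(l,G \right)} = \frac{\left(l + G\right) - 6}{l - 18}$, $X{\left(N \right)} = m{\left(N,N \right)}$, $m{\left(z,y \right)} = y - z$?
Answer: $- \frac{475844}{3} \approx -1.5861 \cdot 10^{5}$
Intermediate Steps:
$X{\left(N \right)} = 0$ ($X{\left(N \right)} = N - N = 0$)
$v{\left(l,G \right)} = \frac{-6 + G + l}{-18 + l}$ ($v{\left(l,G \right)} = \frac{\left(G + l\right) - 6}{-18 + l} = \frac{-6 + G + l}{-18 + l}$)
$- 674 \left(v{\left(X{\left(7 \right)},18 \right)} + 236\right) = - 674 \left(\frac{-6 + 18 + 0}{-18 + 0} + 236\right) = - 674 \left(\frac{1}{-18} \cdot 12 + 236\right) = - 674 \left(\left(- \frac{1}{18}\right) 12 + 236\right) = - 674 \left(- \frac{2}{3} + 236\right) = \left(-674\right) \frac{706}{3} = - \frac{475844}{3}$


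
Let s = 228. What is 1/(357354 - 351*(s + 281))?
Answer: 1/178695 ≈ 5.5961e-6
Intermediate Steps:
1/(357354 - 351*(s + 281)) = 1/(357354 - 351*(228 + 281)) = 1/(357354 - 351*509) = 1/(357354 - 178659) = 1/178695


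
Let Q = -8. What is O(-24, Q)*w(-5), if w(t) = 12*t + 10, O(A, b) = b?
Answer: 400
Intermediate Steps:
w(t) = 10 + 12*t
O(-24, Q)*w(-5) = -8*(10 + 12*(-5)) = -8*(10 - 60) = -8*(-50) = 400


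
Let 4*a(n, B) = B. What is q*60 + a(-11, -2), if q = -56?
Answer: -6721/2 ≈ -3360.5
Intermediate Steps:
a(n, B) = B/4
q*60 + a(-11, -2) = -56*60 + (¼)*(-2) = -3360 - ½ = -6721/2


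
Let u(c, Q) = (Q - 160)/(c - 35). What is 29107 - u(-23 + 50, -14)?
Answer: 116341/4 ≈ 29085.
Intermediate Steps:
u(c, Q) = (-160 + Q)/(-35 + c)
29107 - u(-23 + 50, -14) = 29107 - (-160 - 14)/(-35 + (-23 + 50)) = 29107 - (-174)/(-35 + 27) = 29107 - (-174)/(-8) = 29107 - (-1)*(-174)/8 = 29107 - 1*87/4 = 29107 - 87/4 = 116341/4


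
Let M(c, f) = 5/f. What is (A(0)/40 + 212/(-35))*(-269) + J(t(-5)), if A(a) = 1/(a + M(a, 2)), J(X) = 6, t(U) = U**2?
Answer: 1142877/700 ≈ 1632.7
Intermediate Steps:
A(a) = 1/(5/2 + a) (A(a) = 1/(a + 5/2) = 1/(5/2 + a))
(A(0)/40 + 212/(-35))*(-269) + J(t(-5)) = ((2/(5 + 2*0))/40 + 212/(-35))*(-269) + 6 = ((2/(5 + 0))*(1/40) + 212*(-1/35))*(-269) + 6 = ((2/5)*(1/40) - 212/35)*(-269) + 6 = (1/100 - 212/35)*(-269) + 6 = -4233/700*(-269) + 6 = 1138677/700 + 6 = 1142877/700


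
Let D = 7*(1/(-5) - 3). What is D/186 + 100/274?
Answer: 15578/63705 ≈ 0.24453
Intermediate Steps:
D = -112/5 (D = 7*(-1/5 - 3) = 7*(-16/5) = -112/5 ≈ -22.400)
D/186 + 100/274 = -112/5/186 + 100/274 = -112/5*1/186 + 100*(1/274) = -56/465 + 50/137 = 15578/63705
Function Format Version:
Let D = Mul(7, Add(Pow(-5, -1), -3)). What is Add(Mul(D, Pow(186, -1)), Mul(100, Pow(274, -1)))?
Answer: Rational(15578, 63705) ≈ 0.24453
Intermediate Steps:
D = Rational(-112, 5) (D = Mul(7, Add(Rational(-1, 5), -3)) = Mul(7, Rational(-16, 5)) = Rational(-112, 5) ≈ -22.400)
Add(Mul(D, Pow(186, -1)), Mul(100, Pow(274, -1))) = Add(Mul(Rational(-112, 5), Pow(186, -1)), Mul(100, Pow(274, -1))) = Add(Mul(Rational(-112, 5), Rational(1, 186)), Mul(100, Rational(1, 274))) = Add(Rational(-56, 465), Rational(50, 137)) = Rational(15578, 63705)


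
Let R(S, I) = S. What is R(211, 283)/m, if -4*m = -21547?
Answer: 844/21547 ≈ 0.039170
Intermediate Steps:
m = 21547/4 (m = -¼*(-21547) = 21547/4 ≈ 5386.8)
R(211, 283)/m = 211/(21547/4) = 211*(4/21547) = 844/21547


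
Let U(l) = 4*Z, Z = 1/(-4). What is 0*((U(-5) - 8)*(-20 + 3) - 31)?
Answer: 0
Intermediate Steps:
Z = -¼ ≈ -0.25000
U(l) = -1 (U(l) = 4*(-¼) = -1)
0*((U(-5) - 8)*(-20 + 3) - 31) = 0*((-1 - 8)*(-20 + 3) - 31) = 0*(-9*(-17) - 31) = 0*(153 - 31) = 0*122 = 0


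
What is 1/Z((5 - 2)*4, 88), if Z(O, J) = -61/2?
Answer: -2/61 ≈ -0.032787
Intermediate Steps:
Z(O, J) = -61/2 (Z(O, J) = -61*1/2 = -61/2)
1/Z((5 - 2)*4, 88) = 1/(-61/2) = -2/61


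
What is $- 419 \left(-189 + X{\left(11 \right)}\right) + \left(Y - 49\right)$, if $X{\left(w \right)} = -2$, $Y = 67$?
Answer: $80047$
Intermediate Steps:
$- 419 \left(-189 + X{\left(11 \right)}\right) + \left(Y - 49\right) = - 419 \left(-189 - 2\right) + \left(67 - 49\right) = \left(-419\right) \left(-191\right) + \left(67 - 49\right) = 80029 + 18 = 80047$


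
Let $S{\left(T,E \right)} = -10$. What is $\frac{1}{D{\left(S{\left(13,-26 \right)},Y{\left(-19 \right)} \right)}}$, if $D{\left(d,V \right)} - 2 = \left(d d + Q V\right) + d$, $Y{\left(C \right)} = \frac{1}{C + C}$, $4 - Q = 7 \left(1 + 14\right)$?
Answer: $\frac{38}{3597} \approx 0.010564$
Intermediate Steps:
$Q = -101$ ($Q = 4 - 7 \left(1 + 14\right) = 4 - 7 \cdot 15 = 4 - 105 = -101$)
$Y{\left(C \right)} = \frac{1}{2 C}$
$D{\left(d,V \right)} = 2 + d + d^{2} - 101 V$ ($D{\left(d,V \right)} = 2 - \left(- d + 101 V - d d\right) = 2 - \left(- d - d^{2} + 101 V\right) = 2 + \left(d + d^{2} - 101 V\right) = 2 + d + d^{2} - 101 V$)
$\frac{1}{D{\left(S{\left(13,-26 \right)},Y{\left(-19 \right)} \right)}} = \frac{1}{2 - 10 + \left(-10\right)^{2} - 101 \frac{1}{2 \left(-19\right)}} = \frac{1}{2 - 10 + 100 - 101 \cdot \frac{1}{2} \left(- \frac{1}{19}\right)} = \frac{1}{2 - 10 + 100 - - \frac{101}{38}} = \frac{1}{2 - 10 + 100 + \frac{101}{38}} = \frac{1}{\frac{3597}{38}} = \frac{38}{3597}$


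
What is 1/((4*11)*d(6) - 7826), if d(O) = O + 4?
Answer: -1/7386 ≈ -0.00013539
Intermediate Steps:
d(O) = 4 + O
1/((4*11)*d(6) - 7826) = 1/((4*11)*(4 + 6) - 7826) = 1/(44*10 - 7826) = 1/(440 - 7826) = 1/(-7386) = -1/7386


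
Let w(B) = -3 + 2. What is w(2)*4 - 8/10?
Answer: -24/5 ≈ -4.8000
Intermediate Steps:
w(B) = -1
w(2)*4 - 8/10 = -1*4 - 8/10 = -4 - 8*⅒ = -4 - ⅘ = -24/5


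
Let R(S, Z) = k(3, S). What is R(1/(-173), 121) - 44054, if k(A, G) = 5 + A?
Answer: -44046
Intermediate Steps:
R(S, Z) = 8 (R(S, Z) = 5 + 3 = 8)
R(1/(-173), 121) - 44054 = 8 - 44054 = -44046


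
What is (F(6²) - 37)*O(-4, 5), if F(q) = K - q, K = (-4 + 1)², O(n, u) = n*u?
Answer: 1280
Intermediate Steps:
K = 9 (K = (-3)² = 9)
F(q) = 9 - q
(F(6²) - 37)*O(-4, 5) = ((9 - 1*6²) - 37)*(-4*5) = ((9 - 1*36) - 37)*(-20) = ((9 - 36) - 37)*(-20) = (-27 - 37)*(-20) = -64*(-20) = 1280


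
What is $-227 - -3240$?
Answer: $3013$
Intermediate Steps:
$-227 - -3240 = -227 + 3240 = 3013$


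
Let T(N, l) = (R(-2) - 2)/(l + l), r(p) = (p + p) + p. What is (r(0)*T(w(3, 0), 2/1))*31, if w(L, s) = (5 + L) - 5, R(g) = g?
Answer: 0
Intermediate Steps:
w(L, s) = L
r(p) = 3*p (r(p) = 2*p + p = 3*p)
T(N, l) = -2/l (T(N, l) = (-2 - 2)/(l + l) = -4*1/(2*l) = -2/l)
(r(0)*T(w(3, 0), 2/1))*31 = ((3*0)*(-2/(2/1)))*31 = (0*(-2/(2*1)))*31 = (0*(-2/2))*31 = (0*(-2*½))*31 = (0*(-1))*31 = 0*31 = 0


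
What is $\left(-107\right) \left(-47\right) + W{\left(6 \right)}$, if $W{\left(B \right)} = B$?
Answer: $5035$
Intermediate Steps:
$\left(-107\right) \left(-47\right) + W{\left(6 \right)} = \left(-107\right) \left(-47\right) + 6 = 5029 + 6 = 5035$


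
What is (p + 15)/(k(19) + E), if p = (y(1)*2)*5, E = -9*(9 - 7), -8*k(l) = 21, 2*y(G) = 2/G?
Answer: -40/33 ≈ -1.2121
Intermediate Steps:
y(G) = 1/G (y(G) = (2/G)/2 = 1/G)
k(l) = -21/8 (k(l) = -⅛*21 = -21/8)
E = -18 (E = -9*2 = -18)
p = 10 (p = (2/1)*5 = (1*2)*5 = 2*5 = 10)
(p + 15)/(k(19) + E) = (10 + 15)/(-21/8 - 18) = 25/(-165/8) = 25*(-8/165) = -40/33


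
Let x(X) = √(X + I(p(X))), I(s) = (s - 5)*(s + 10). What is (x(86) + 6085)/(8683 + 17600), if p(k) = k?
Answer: 6085/26283 + √7862/26283 ≈ 0.23489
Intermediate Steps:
I(s) = (-5 + s)*(10 + s)
x(X) = √(-50 + X² + 6*X) (x(X) = √(X + (-50 + X² + 5*X)) = √(-50 + X² + 6*X))
(x(86) + 6085)/(8683 + 17600) = (√(-50 + 86² + 6*86) + 6085)/(8683 + 17600) = (√(-50 + 7396 + 516) + 6085)/26283 = (√7862 + 6085)*(1/26283) = (6085 + √7862)*(1/26283) = 6085/26283 + √7862/26283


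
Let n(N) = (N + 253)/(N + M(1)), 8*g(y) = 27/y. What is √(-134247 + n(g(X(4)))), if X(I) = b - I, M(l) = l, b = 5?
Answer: I*√3354710/5 ≈ 366.32*I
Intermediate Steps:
X(I) = 5 - I
g(y) = 27/(8*y) (g(y) = (27/y)/8 = 27/(8*y))
n(N) = (253 + N)/(1 + N) (n(N) = (N + 253)/(N + 1) = (253 + N)/(1 + N))
√(-134247 + n(g(X(4)))) = √(-134247 + (253 + 27/(8*(5 - 1*4)))/(1 + 27/(8*(5 - 1*4)))) = √(-134247 + (253 + 27/(8*(5 - 4)))/(1 + 27/(8*(5 - 4)))) = √(-134247 + (253 + (27/8)/1)/(1 + (27/8)/1)) = √(-134247 + (253 + (27/8)*1)/(1 + (27/8)*1)) = √(-134247 + (253 + 27/8)/(1 + 27/8)) = √(-134247 + (2051/8)/(35/8)) = √(-134247 + (8/35)*(2051/8)) = √(-134247 + 293/5) = √(-670942/5) = I*√3354710/5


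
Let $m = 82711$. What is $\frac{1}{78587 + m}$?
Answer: $\frac{1}{161298} \approx 6.1997 \cdot 10^{-6}$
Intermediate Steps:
$\frac{1}{78587 + m} = \frac{1}{78587 + 82711} = \frac{1}{161298}$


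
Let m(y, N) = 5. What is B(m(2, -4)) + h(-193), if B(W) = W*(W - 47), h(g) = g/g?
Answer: -209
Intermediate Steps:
h(g) = 1
B(W) = W*(-47 + W)
B(m(2, -4)) + h(-193) = 5*(-47 + 5) + 1 = 5*(-42) + 1 = -210 + 1 = -209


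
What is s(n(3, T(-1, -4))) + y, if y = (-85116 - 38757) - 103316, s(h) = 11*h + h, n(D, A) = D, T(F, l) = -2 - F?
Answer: -227153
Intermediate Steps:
s(h) = 12*h
y = -227189 (y = -123873 - 103316 = -227189)
s(n(3, T(-1, -4))) + y = 12*3 - 227189 = 36 - 227189 = -227153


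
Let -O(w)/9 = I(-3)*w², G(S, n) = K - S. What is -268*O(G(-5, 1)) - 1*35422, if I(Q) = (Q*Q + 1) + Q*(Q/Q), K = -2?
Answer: 116534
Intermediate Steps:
G(S, n) = -2 - S
I(Q) = 1 + Q + Q² (I(Q) = (Q² + 1) + Q*1 = (1 + Q²) + Q = 1 + Q + Q²)
O(w) = -63*w² (O(w) = -9*(1 - 3 + (-3)²)*w² = -9*(1 - 3 + 9)*w² = -63*w²)
-268*O(G(-5, 1)) - 1*35422 = -(-16884)*(-2 - 1*(-5))² - 1*35422 = -(-16884)*(-2 + 5)² - 35422 = -(-16884)*3² - 35422 = -(-16884)*9 - 35422 = -268*(-567) - 35422 = 151956 - 35422 = 116534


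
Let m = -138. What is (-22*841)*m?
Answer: 2553276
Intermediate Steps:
(-22*841)*m = -22*841*(-138) = -18502*(-138) = 2553276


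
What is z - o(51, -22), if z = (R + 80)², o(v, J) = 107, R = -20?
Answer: 3493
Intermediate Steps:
z = 3600 (z = (-20 + 80)² = 60² = 3600)
z - o(51, -22) = 3600 - 1*107 = 3600 - 107 = 3493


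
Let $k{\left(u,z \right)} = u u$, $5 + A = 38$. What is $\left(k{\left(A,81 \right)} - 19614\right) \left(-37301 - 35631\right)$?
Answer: $1351065300$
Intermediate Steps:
$A = 33$ ($A = -5 + 38 = 33$)
$k{\left(u,z \right)} = u^{2}$
$\left(k{\left(A,81 \right)} - 19614\right) \left(-37301 - 35631\right) = \left(33^{2} - 19614\right) \left(-37301 - 35631\right) = \left(1089 - 19614\right) \left(-72932\right) = \left(-18525\right) \left(-72932\right) = 1351065300$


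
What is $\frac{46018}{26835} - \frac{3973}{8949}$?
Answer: $\frac{101733209}{80048805} \approx 1.2709$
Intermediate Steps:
$\frac{46018}{26835} - \frac{3973}{8949} = \frac{101733209}{80048805}$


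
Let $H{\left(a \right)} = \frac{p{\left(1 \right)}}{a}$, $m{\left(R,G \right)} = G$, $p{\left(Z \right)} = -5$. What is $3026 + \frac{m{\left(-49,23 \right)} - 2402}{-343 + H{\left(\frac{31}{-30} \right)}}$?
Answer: $\frac{31795307}{10483} \approx 3033.0$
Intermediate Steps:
$H{\left(a \right)} = - \frac{5}{a}$
$3026 + \frac{m{\left(-49,23 \right)} - 2402}{-343 + H{\left(\frac{31}{-30} \right)}} = 3026 + \frac{23 - 2402}{-343 - \frac{5}{31 \frac{1}{-30}}} = 3026 - \frac{2379}{-343 - \frac{5}{31 \left(- \frac{1}{30}\right)}} = 3026 - \frac{2379}{-343 - \frac{5}{- \frac{31}{30}}} = 3026 - \frac{2379}{-343 - - \frac{150}{31}} = 3026 - \frac{2379}{-343 + \frac{150}{31}} = 3026 - \frac{2379}{- \frac{10483}{31}} = 3026 - - \frac{73749}{10483} = 3026 + \frac{73749}{10483} = \frac{31795307}{10483}$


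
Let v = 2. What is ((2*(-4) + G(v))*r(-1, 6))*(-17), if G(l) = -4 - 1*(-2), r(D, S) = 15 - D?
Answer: 2720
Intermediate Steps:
G(l) = -2 (G(l) = -4 + 2 = -2)
((2*(-4) + G(v))*r(-1, 6))*(-17) = ((2*(-4) - 2)*(15 - 1*(-1)))*(-17) = ((-8 - 2)*(15 + 1))*(-17) = -10*16*(-17) = -160*(-17) = 2720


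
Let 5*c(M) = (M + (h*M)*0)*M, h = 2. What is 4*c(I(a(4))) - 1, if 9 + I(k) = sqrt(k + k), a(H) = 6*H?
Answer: 511/5 - 288*sqrt(3)/5 ≈ 2.4339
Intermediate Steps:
I(k) = -9 + sqrt(2)*sqrt(k) (I(k) = -9 + sqrt(k + k) = -9 + sqrt(2*k) = -9 + sqrt(2)*sqrt(k))
c(M) = M**2/5 (c(M) = ((M + (2*M)*0)*M)/5 = ((M + 0)*M)/5 = (M*M)/5 = M**2/5)
4*c(I(a(4))) - 1 = 4*((-9 + sqrt(2)*sqrt(6*4))**2/5) - 1 = 4*((-9 + sqrt(2)*sqrt(24))**2/5) - 1 = 4*((-9 + sqrt(2)*(2*sqrt(6)))**2/5) - 1 = 4*((-9 + 4*sqrt(3))**2/5) - 1 = 4*(-9 + 4*sqrt(3))**2/5 - 1 = -1 + 4*(-9 + 4*sqrt(3))**2/5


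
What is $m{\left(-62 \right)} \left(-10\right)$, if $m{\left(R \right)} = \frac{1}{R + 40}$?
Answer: $\frac{5}{11} \approx 0.45455$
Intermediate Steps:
$m{\left(R \right)} = \frac{1}{40 + R}$
$m{\left(-62 \right)} \left(-10\right) = \frac{1}{40 - 62} \left(-10\right) = \frac{1}{-22} \left(-10\right) = \left(- \frac{1}{22}\right) \left(-10\right) = \frac{5}{11}$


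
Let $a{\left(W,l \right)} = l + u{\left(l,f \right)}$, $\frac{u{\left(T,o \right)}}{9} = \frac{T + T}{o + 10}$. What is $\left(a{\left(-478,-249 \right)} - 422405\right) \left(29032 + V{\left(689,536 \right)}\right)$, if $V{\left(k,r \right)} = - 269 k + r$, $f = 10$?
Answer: $\frac{658729902713}{10} \approx 6.5873 \cdot 10^{10}$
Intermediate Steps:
$u{\left(T,o \right)} = \frac{18 T}{10 + o}$ ($u{\left(T,o \right)} = 9 \frac{T + T}{o + 10} = 9 \frac{2 T}{10 + o} = \frac{18 T}{10 + o}$)
$V{\left(k,r \right)} = r - 269 k$
$a{\left(W,l \right)} = \frac{19 l}{10}$ ($a{\left(W,l \right)} = l + \frac{18 l}{10 + 10} = l + \frac{18 l}{20} = l + 18 l \frac{1}{20} = l + \frac{9 l}{10} = \frac{19 l}{10}$)
$\left(a{\left(-478,-249 \right)} - 422405\right) \left(29032 + V{\left(689,536 \right)}\right) = \left(\frac{19}{10} \left(-249\right) - 422405\right) \left(29032 + \left(536 - 185341\right)\right) = \left(- \frac{4731}{10} - 422405\right) \left(29032 + \left(536 - 185341\right)\right) = - \frac{4228781 \left(29032 - 184805\right)}{10} = \left(- \frac{4228781}{10}\right) \left(-155773\right) = \frac{658729902713}{10}$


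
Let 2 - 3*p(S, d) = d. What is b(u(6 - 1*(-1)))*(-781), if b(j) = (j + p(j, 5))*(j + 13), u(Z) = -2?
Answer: 25773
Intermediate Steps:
p(S, d) = ⅔ - d/3
b(j) = (-1 + j)*(13 + j) (b(j) = (j + (⅔ - ⅓*5))*(j + 13) = (j + (⅔ - 5/3))*(13 + j) = (j - 1)*(13 + j) = (-1 + j)*(13 + j))
b(u(6 - 1*(-1)))*(-781) = (-13 + (-2)² + 12*(-2))*(-781) = (-13 + 4 - 24)*(-781) = -33*(-781) = 25773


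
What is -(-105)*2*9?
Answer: 1890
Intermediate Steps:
-(-105)*2*9 = -21*(-10)*9 = 210*9 = 1890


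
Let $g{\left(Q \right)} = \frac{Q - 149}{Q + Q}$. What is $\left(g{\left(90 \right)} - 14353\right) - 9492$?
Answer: $- \frac{4292159}{180} \approx -23845.0$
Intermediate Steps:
$g{\left(Q \right)} = \frac{-149 + Q}{2 Q}$
$\left(g{\left(90 \right)} - 14353\right) - 9492 = \left(\frac{-149 + 90}{2 \cdot 90} - 14353\right) - 9492 = \left(\frac{1}{2} \cdot \frac{1}{90} \left(-59\right) - 14353\right) - 9492 = \left(- \frac{59}{180} - 14353\right) - 9492 = - \frac{2583599}{180} - 9492 = - \frac{4292159}{180}$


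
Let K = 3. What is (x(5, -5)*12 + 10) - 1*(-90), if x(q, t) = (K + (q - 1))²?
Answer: 688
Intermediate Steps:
x(q, t) = (2 + q)² (x(q, t) = (3 + (q - 1))² = (3 + (-1 + q))² = (2 + q)²)
(x(5, -5)*12 + 10) - 1*(-90) = ((2 + 5)²*12 + 10) - 1*(-90) = (7²*12 + 10) + 90 = (49*12 + 10) + 90 = (588 + 10) + 90 = 598 + 90 = 688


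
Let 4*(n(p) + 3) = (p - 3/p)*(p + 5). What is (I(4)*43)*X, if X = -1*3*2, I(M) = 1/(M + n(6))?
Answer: -16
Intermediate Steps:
n(p) = -3 + (5 + p)*(p - 3/p)/4 (n(p) = -3 + ((p - 3/p)*(p + 5))/4 = -3 + ((p - 3/p)*(5 + p))/4 = -3 + ((5 + p)*(p - 3/p))/4 = -3 + (5 + p)*(p - 3/p)/4)
I(M) = 1/(97/8 + M) (I(M) = 1/(M + (1/4)*(-15 + 6*(-15 + 6**2 + 5*6))/6) = 1/(M + (1/4)*(1/6)*(-15 + 6*(-15 + 36 + 30))) = 1/(M + (1/4)*(1/6)*(-15 + 6*51)) = 1/(M + (1/4)*(1/6)*(-15 + 306)) = 1/(M + (1/4)*(1/6)*291) = 1/(M + 97/8) = 1/(97/8 + M))
X = -6 (X = -3*2 = -6)
(I(4)*43)*X = ((8/(97 + 8*4))*43)*(-6) = ((8/(97 + 32))*43)*(-6) = ((8/129)*43)*(-6) = (8/3)*(-6) = -16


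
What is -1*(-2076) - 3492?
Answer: -1416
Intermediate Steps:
-1*(-2076) - 3492 = 2076 - 3492 = -1416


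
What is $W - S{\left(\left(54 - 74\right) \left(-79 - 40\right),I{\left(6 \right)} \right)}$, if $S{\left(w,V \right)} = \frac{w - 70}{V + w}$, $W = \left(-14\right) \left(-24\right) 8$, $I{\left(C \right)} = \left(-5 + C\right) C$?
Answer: $\frac{3205629}{1193} \approx 2687.0$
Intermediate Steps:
$I{\left(C \right)} = C \left(-5 + C\right)$
$W = 2688$ ($W = 336 \cdot 8 = 2688$)
$S{\left(w,V \right)} = \frac{-70 + w}{V + w}$
$W - S{\left(\left(54 - 74\right) \left(-79 - 40\right),I{\left(6 \right)} \right)} = 2688 - \frac{-70 + \left(54 - 74\right) \left(-79 - 40\right)}{6 \left(-5 + 6\right) + \left(54 - 74\right) \left(-79 - 40\right)} = 2688 - \frac{-70 - -2380}{6 \cdot 1 - -2380} = 2688 - \frac{-70 + 2380}{6 + 2380} = 2688 - \frac{1}{2386} \cdot 2310 = 2688 - \frac{1155}{1193} = \frac{3205629}{1193}$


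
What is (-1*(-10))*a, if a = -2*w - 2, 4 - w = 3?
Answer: -40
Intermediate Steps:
w = 1 (w = 4 - 1*3 = 4 - 3 = 1)
a = -4 (a = -2*1 - 2 = -2 - 2 = -4)
(-1*(-10))*a = -1*(-10)*(-4) = 10*(-4) = -40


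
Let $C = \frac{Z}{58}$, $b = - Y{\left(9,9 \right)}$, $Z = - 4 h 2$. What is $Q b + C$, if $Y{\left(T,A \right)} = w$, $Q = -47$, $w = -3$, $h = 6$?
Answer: $- \frac{4113}{29} \approx -141.83$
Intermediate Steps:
$Y{\left(T,A \right)} = -3$
$Z = -48$ ($Z = \left(-4\right) 6 \cdot 2 = \left(-24\right) 2 = -48$)
$b = 3$ ($b = \left(-1\right) \left(-3\right) = 3$)
$C = - \frac{24}{29}$ ($C = - \frac{48}{58} = \left(-48\right) \frac{1}{58} = - \frac{24}{29} \approx -0.82759$)
$Q b + C = \left(-47\right) 3 - \frac{24}{29} = -141 - \frac{24}{29} = - \frac{4113}{29}$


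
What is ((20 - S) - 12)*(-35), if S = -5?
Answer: -455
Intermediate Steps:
((20 - S) - 12)*(-35) = ((20 - 1*(-5)) - 12)*(-35) = ((20 + 5) - 12)*(-35) = (25 - 12)*(-35) = 13*(-35) = -455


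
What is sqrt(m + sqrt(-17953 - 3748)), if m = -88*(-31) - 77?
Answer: sqrt(2651 + I*sqrt(21701)) ≈ 51.508 + 1.43*I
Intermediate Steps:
m = 2651 (m = 2728 - 77 = 2651)
sqrt(m + sqrt(-17953 - 3748)) = sqrt(2651 + sqrt(-17953 - 3748)) = sqrt(2651 + sqrt(-21701)) = sqrt(2651 + I*sqrt(21701))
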